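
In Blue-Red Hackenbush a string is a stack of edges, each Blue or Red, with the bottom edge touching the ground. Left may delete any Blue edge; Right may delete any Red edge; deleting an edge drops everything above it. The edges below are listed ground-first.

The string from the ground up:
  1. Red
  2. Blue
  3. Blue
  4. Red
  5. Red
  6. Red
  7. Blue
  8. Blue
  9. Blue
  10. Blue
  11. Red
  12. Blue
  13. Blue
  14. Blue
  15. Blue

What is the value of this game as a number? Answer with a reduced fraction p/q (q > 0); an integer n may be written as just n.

step 1: add Red to get R; options L={ · } R={ 0 } so -1
step 2: add Blue to get RB; options L={ -1 } R={ 0 } so -1/2
step 3: add Blue to get RBB; options L={ -1; -1/2 } R={ 0 } so -1/4
step 4: add Red to get RBBR; options L={ -1; -1/2 } R={ -1/4; 0 } so -3/8
step 5: add Red to get RBBRR; options L={ -1; -1/2 } R={ -3/8; -1/4; 0 } so -7/16
step 6: add Red to get RBBRRR; options L={ -1; -1/2 } R={ -7/16; -3/8; -1/4; 0 } so -15/32
step 7: add Blue to get RBBRRRB; options L={ -1; -1/2; -15/32 } R={ -7/16; -3/8; -1/4; 0 } so -29/64
step 8: add Blue to get RBBRRRBB; options L={ -1; -1/2; -15/32; -29/64 } R={ -7/16; -3/8; -1/4; 0 } so -57/128
step 9: add Blue to get RBBRRRBBB; options L={ -1; -1/2; -15/32; -29/64; -57/128 } R={ -7/16; -3/8; -1/4; 0 } so -113/256
step 10: add Blue to get RBBRRRBBBB; options L={ -1; -1/2; -15/32; -29/64; -57/128; -113/256 } R={ -7/16; -3/8; -1/4; 0 } so -225/512
step 11: add Red to get RBBRRRBBBBR; options L={ -1; -1/2; -15/32; -29/64; -57/128; -113/256 } R={ -225/512; -7/16; -3/8; -1/4; 0 } so -451/1024
step 12: add Blue to get RBBRRRBBBBRB; options L={ -1; -1/2; -15/32; -29/64; -57/128; -113/256; -451/1024 } R={ -225/512; -7/16; -3/8; -1/4; 0 } so -901/2048
step 13: add Blue to get RBBRRRBBBBRBB; options L={ -1; -1/2; -15/32; -29/64; -57/128; -113/256; -451/1024; -901/2048 } R={ -225/512; -7/16; -3/8; -1/4; 0 } so -1801/4096
step 14: add Blue to get RBBRRRBBBBRBBB; options L={ -1; -1/2; -15/32; -29/64; -57/128; -113/256; -451/1024; -901/2048; -1801/4096 } R={ -225/512; -7/16; -3/8; -1/4; 0 } so -3601/8192
step 15: add Blue to get RBBRRRBBBBRBBBB; options L={ -1; -1/2; -15/32; -29/64; -57/128; -113/256; -451/1024; -901/2048; -1801/4096; -3601/8192 } R={ -225/512; -7/16; -3/8; -1/4; 0 } so -7201/16384

-7201/16384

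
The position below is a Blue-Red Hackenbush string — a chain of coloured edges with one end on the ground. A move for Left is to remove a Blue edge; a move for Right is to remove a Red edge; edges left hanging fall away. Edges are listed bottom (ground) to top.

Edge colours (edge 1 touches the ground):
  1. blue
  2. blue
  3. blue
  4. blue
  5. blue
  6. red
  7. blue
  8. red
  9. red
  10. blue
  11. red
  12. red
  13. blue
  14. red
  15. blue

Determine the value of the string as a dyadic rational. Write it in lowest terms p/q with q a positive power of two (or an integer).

Prefix values for blue blue blue blue blue red blue red red blue red red blue red blue via {L|R} + simplicity:
step 1: add blue to get b; options L={ 0 } R={ (no moves) } ⇒ 1
step 2: add blue to get bb; options L={ 0, 1 } R={ (no moves) } ⇒ 2
step 3: add blue to get bbb; options L={ 0, 1, 2 } R={ (no moves) } ⇒ 3
step 4: add blue to get bbbb; options L={ 0, 1, 2, 3 } R={ (no moves) } ⇒ 4
step 5: add blue to get bbbbb; options L={ 0, 1, 2, 3, 4 } R={ (no moves) } ⇒ 5
step 6: add red to get bbbbbr; options L={ 0, 1, 2, 3, 4 } R={ 5 } ⇒ 9/2
step 7: add blue to get bbbbbrb; options L={ 0, 1, 2, 3, 4, 9/2 } R={ 5 } ⇒ 19/4
step 8: add red to get bbbbbrbr; options L={ 0, 1, 2, 3, 4, 9/2 } R={ 19/4, 5 } ⇒ 37/8
step 9: add red to get bbbbbrbrr; options L={ 0, 1, 2, 3, 4, 9/2 } R={ 37/8, 19/4, 5 } ⇒ 73/16
step 10: add blue to get bbbbbrbrrb; options L={ 0, 1, 2, 3, 4, 9/2, 73/16 } R={ 37/8, 19/4, 5 } ⇒ 147/32
step 11: add red to get bbbbbrbrrbr; options L={ 0, 1, 2, 3, 4, 9/2, 73/16 } R={ 147/32, 37/8, 19/4, 5 } ⇒ 293/64
step 12: add red to get bbbbbrbrrbrr; options L={ 0, 1, 2, 3, 4, 9/2, 73/16 } R={ 293/64, 147/32, 37/8, 19/4, 5 } ⇒ 585/128
step 13: add blue to get bbbbbrbrrbrrb; options L={ 0, 1, 2, 3, 4, 9/2, 73/16, 585/128 } R={ 293/64, 147/32, 37/8, 19/4, 5 } ⇒ 1171/256
step 14: add red to get bbbbbrbrrbrrbr; options L={ 0, 1, 2, 3, 4, 9/2, 73/16, 585/128 } R={ 1171/256, 293/64, 147/32, 37/8, 19/4, 5 } ⇒ 2341/512
step 15: add blue to get bbbbbrbrrbrrbrb; options L={ 0, 1, 2, 3, 4, 9/2, 73/16, 585/128, 2341/512 } R={ 1171/256, 293/64, 147/32, 37/8, 19/4, 5 } ⇒ 4683/1024

4683/1024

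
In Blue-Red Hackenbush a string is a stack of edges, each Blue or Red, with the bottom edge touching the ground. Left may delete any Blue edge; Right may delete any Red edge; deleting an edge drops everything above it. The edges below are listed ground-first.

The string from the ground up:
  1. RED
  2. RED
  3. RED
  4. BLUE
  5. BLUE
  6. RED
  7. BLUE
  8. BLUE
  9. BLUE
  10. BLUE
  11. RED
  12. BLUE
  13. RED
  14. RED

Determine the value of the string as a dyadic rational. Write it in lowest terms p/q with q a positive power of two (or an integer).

Prefix values for RED RED RED BLUE BLUE RED BLUE BLUE BLUE BLUE RED BLUE RED RED via {L|R} + simplicity:
value(R) = { · | 0 } gives -1
value(RR) = { · | -1 0 } gives -2
value(RRR) = { · | -2 -1 0 } gives -3
value(RRRB) = { -3 | -2 -1 0 } gives -5/2
value(RRRBB) = { -3 -5/2 | -2 -1 0 } gives -9/4
value(RRRBBR) = { -3 -5/2 | -9/4 -2 -1 0 } gives -19/8
value(RRRBBRB) = { -3 -5/2 -19/8 | -9/4 -2 -1 0 } gives -37/16
value(RRRBBRBB) = { -3 -5/2 -19/8 -37/16 | -9/4 -2 -1 0 } gives -73/32
value(RRRBBRBBB) = { -3 -5/2 -19/8 -37/16 -73/32 | -9/4 -2 -1 0 } gives -145/64
value(RRRBBRBBBB) = { -3 -5/2 -19/8 -37/16 -73/32 -145/64 | -9/4 -2 -1 0 } gives -289/128
value(RRRBBRBBBBR) = { -3 -5/2 -19/8 -37/16 -73/32 -145/64 | -289/128 -9/4 -2 -1 0 } gives -579/256
value(RRRBBRBBBBRB) = { -3 -5/2 -19/8 -37/16 -73/32 -145/64 -579/256 | -289/128 -9/4 -2 -1 0 } gives -1157/512
value(RRRBBRBBBBRBR) = { -3 -5/2 -19/8 -37/16 -73/32 -145/64 -579/256 | -1157/512 -289/128 -9/4 -2 -1 0 } gives -2315/1024
value(RRRBBRBBBBRBRR) = { -3 -5/2 -19/8 -37/16 -73/32 -145/64 -579/256 | -2315/1024 -1157/512 -289/128 -9/4 -2 -1 0 } gives -4631/2048

-4631/2048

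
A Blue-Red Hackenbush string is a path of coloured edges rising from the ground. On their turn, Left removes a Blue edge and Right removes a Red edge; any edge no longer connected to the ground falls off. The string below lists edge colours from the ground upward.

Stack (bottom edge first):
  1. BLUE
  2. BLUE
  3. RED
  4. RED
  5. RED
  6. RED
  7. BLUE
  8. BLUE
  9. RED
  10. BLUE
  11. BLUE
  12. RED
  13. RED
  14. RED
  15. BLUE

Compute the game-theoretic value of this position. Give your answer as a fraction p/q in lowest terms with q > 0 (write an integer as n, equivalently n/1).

value(B) = { 0 | none } so 1
value(BB) = { 0; 1 | none } so 2
value(BBR) = { 0; 1 | 2 } so 3/2
value(BBRR) = { 0; 1 | 3/2; 2 } so 5/4
value(BBRRR) = { 0; 1 | 5/4; 3/2; 2 } so 9/8
value(BBRRRR) = { 0; 1 | 9/8; 5/4; 3/2; 2 } so 17/16
value(BBRRRRB) = { 0; 1; 17/16 | 9/8; 5/4; 3/2; 2 } so 35/32
value(BBRRRRBB) = { 0; 1; 17/16; 35/32 | 9/8; 5/4; 3/2; 2 } so 71/64
value(BBRRRRBBR) = { 0; 1; 17/16; 35/32 | 71/64; 9/8; 5/4; 3/2; 2 } so 141/128
value(BBRRRRBBRB) = { 0; 1; 17/16; 35/32; 141/128 | 71/64; 9/8; 5/4; 3/2; 2 } so 283/256
value(BBRRRRBBRBB) = { 0; 1; 17/16; 35/32; 141/128; 283/256 | 71/64; 9/8; 5/4; 3/2; 2 } so 567/512
value(BBRRRRBBRBBR) = { 0; 1; 17/16; 35/32; 141/128; 283/256 | 567/512; 71/64; 9/8; 5/4; 3/2; 2 } so 1133/1024
value(BBRRRRBBRBBRR) = { 0; 1; 17/16; 35/32; 141/128; 283/256 | 1133/1024; 567/512; 71/64; 9/8; 5/4; 3/2; 2 } so 2265/2048
value(BBRRRRBBRBBRRR) = { 0; 1; 17/16; 35/32; 141/128; 283/256 | 2265/2048; 1133/1024; 567/512; 71/64; 9/8; 5/4; 3/2; 2 } so 4529/4096
value(BBRRRRBBRBBRRRB) = { 0; 1; 17/16; 35/32; 141/128; 283/256; 4529/4096 | 2265/2048; 1133/1024; 567/512; 71/64; 9/8; 5/4; 3/2; 2 } so 9059/8192

9059/8192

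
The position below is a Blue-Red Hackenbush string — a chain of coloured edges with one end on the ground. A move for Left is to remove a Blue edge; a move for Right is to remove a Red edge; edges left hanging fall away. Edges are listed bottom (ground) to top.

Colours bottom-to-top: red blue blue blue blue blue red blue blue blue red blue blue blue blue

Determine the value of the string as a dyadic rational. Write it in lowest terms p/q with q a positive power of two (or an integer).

-545/16384

step 1: add red to get r; options L={ · } R={ 0 } → -1
step 2: add blue to get rb; options L={ -1 } R={ 0 } → -1/2
step 3: add blue to get rbb; options L={ -1,-1/2 } R={ 0 } → -1/4
step 4: add blue to get rbbb; options L={ -1,-1/2,-1/4 } R={ 0 } → -1/8
step 5: add blue to get rbbbb; options L={ -1,-1/2,-1/4,-1/8 } R={ 0 } → -1/16
step 6: add blue to get rbbbbb; options L={ -1,-1/2,-1/4,-1/8,-1/16 } R={ 0 } → -1/32
step 7: add red to get rbbbbbr; options L={ -1,-1/2,-1/4,-1/8,-1/16 } R={ -1/32,0 } → -3/64
step 8: add blue to get rbbbbbrb; options L={ -1,-1/2,-1/4,-1/8,-1/16,-3/64 } R={ -1/32,0 } → -5/128
step 9: add blue to get rbbbbbrbb; options L={ -1,-1/2,-1/4,-1/8,-1/16,-3/64,-5/128 } R={ -1/32,0 } → -9/256
step 10: add blue to get rbbbbbrbbb; options L={ -1,-1/2,-1/4,-1/8,-1/16,-3/64,-5/128,-9/256 } R={ -1/32,0 } → -17/512
step 11: add red to get rbbbbbrbbbr; options L={ -1,-1/2,-1/4,-1/8,-1/16,-3/64,-5/128,-9/256 } R={ -17/512,-1/32,0 } → -35/1024
step 12: add blue to get rbbbbbrbbbrb; options L={ -1,-1/2,-1/4,-1/8,-1/16,-3/64,-5/128,-9/256,-35/1024 } R={ -17/512,-1/32,0 } → -69/2048
step 13: add blue to get rbbbbbrbbbrbb; options L={ -1,-1/2,-1/4,-1/8,-1/16,-3/64,-5/128,-9/256,-35/1024,-69/2048 } R={ -17/512,-1/32,0 } → -137/4096
step 14: add blue to get rbbbbbrbbbrbbb; options L={ -1,-1/2,-1/4,-1/8,-1/16,-3/64,-5/128,-9/256,-35/1024,-69/2048,-137/4096 } R={ -17/512,-1/32,0 } → -273/8192
step 15: add blue to get rbbbbbrbbbrbbbb; options L={ -1,-1/2,-1/4,-1/8,-1/16,-3/64,-5/128,-9/256,-35/1024,-69/2048,-137/4096,-273/8192 } R={ -17/512,-1/32,0 } → -545/16384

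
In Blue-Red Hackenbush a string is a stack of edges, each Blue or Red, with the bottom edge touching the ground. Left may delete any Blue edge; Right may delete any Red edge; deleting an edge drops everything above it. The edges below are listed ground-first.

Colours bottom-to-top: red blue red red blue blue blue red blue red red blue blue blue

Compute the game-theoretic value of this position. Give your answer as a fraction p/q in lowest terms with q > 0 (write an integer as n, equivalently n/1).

1 of 14 · r · max L −∞ · min R 0 = -1
2 of 14 · rb · max L -1 · min R 0 = -1/2
3 of 14 · rbr · max L -1 · min R -1/2 = -3/4
4 of 14 · rbrr · max L -1 · min R -3/4 = -7/8
5 of 14 · rbrrb · max L -7/8 · min R -3/4 = -13/16
6 of 14 · rbrrbb · max L -13/16 · min R -3/4 = -25/32
7 of 14 · rbrrbbb · max L -25/32 · min R -3/4 = -49/64
8 of 14 · rbrrbbbr · max L -25/32 · min R -49/64 = -99/128
9 of 14 · rbrrbbbrb · max L -99/128 · min R -49/64 = -197/256
10 of 14 · rbrrbbbrbr · max L -99/128 · min R -197/256 = -395/512
11 of 14 · rbrrbbbrbrr · max L -99/128 · min R -395/512 = -791/1024
12 of 14 · rbrrbbbrbrrb · max L -791/1024 · min R -395/512 = -1581/2048
13 of 14 · rbrrbbbrbrrbb · max L -1581/2048 · min R -395/512 = -3161/4096
14 of 14 · rbrrbbbrbrrbbb · max L -3161/4096 · min R -395/512 = -6321/8192

-6321/8192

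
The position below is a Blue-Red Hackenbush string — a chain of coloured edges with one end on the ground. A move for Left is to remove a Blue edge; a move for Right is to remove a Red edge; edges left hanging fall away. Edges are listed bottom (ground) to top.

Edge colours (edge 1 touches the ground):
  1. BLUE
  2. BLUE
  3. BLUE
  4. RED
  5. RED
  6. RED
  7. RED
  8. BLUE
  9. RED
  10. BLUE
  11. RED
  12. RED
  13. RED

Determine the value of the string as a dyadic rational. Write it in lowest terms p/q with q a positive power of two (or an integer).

Build g(s[:k]) for k = 1..13, string s = BLUE BLUE BLUE RED RED RED RED BLUE RED BLUE RED RED RED.
edge 1 of 13 (BLUE): { 0 | · } -> 1
edge 2 of 13 (BLUE): { 0,1 | · } -> 2
edge 3 of 13 (BLUE): { 0,1,2 | · } -> 3
edge 4 of 13 (RED): { 0,1,2 | 3 } -> 5/2
edge 5 of 13 (RED): { 0,1,2 | 5/2,3 } -> 9/4
edge 6 of 13 (RED): { 0,1,2 | 9/4,5/2,3 } -> 17/8
edge 7 of 13 (RED): { 0,1,2 | 17/8,9/4,5/2,3 } -> 33/16
edge 8 of 13 (BLUE): { 0,1,2,33/16 | 17/8,9/4,5/2,3 } -> 67/32
edge 9 of 13 (RED): { 0,1,2,33/16 | 67/32,17/8,9/4,5/2,3 } -> 133/64
edge 10 of 13 (BLUE): { 0,1,2,33/16,133/64 | 67/32,17/8,9/4,5/2,3 } -> 267/128
edge 11 of 13 (RED): { 0,1,2,33/16,133/64 | 267/128,67/32,17/8,9/4,5/2,3 } -> 533/256
edge 12 of 13 (RED): { 0,1,2,33/16,133/64 | 533/256,267/128,67/32,17/8,9/4,5/2,3 } -> 1065/512
edge 13 of 13 (RED): { 0,1,2,33/16,133/64 | 1065/512,533/256,267/128,67/32,17/8,9/4,5/2,3 } -> 2129/1024

2129/1024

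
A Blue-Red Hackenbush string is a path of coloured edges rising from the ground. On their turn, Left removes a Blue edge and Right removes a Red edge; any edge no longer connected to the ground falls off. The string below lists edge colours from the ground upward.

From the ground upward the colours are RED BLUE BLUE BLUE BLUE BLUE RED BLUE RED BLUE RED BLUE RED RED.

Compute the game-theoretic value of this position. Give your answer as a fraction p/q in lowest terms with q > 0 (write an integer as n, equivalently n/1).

-343/8192

1 of 14 · R · max L −∞ · min R 0 — -1
2 of 14 · RB · max L -1 · min R 0 — -1/2
3 of 14 · RBB · max L -1/2 · min R 0 — -1/4
4 of 14 · RBBB · max L -1/4 · min R 0 — -1/8
5 of 14 · RBBBB · max L -1/8 · min R 0 — -1/16
6 of 14 · RBBBBB · max L -1/16 · min R 0 — -1/32
7 of 14 · RBBBBBR · max L -1/16 · min R -1/32 — -3/64
8 of 14 · RBBBBBRB · max L -3/64 · min R -1/32 — -5/128
9 of 14 · RBBBBBRBR · max L -3/64 · min R -5/128 — -11/256
10 of 14 · RBBBBBRBRB · max L -11/256 · min R -5/128 — -21/512
11 of 14 · RBBBBBRBRBR · max L -11/256 · min R -21/512 — -43/1024
12 of 14 · RBBBBBRBRBRB · max L -43/1024 · min R -21/512 — -85/2048
13 of 14 · RBBBBBRBRBRBR · max L -43/1024 · min R -85/2048 — -171/4096
14 of 14 · RBBBBBRBRBRBRR · max L -43/1024 · min R -171/4096 — -343/8192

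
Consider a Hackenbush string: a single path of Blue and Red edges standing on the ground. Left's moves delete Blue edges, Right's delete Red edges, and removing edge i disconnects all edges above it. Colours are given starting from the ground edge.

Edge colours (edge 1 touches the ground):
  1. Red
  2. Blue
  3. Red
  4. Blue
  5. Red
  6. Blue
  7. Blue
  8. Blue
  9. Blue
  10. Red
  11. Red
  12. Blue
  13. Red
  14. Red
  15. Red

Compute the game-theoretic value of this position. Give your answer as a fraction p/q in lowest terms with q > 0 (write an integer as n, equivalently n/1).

-10351/16384

v_1 [R]  L=[·]  R=[0]  = -1
v_2 [RB]  L=[-1]  R=[0]  = -1/2
v_3 [RBR]  L=[-1]  R=[-1/2; 0]  = -3/4
v_4 [RBRB]  L=[-1; -3/4]  R=[-1/2; 0]  = -5/8
v_5 [RBRBR]  L=[-1; -3/4]  R=[-5/8; -1/2; 0]  = -11/16
v_6 [RBRBRB]  L=[-1; -3/4; -11/16]  R=[-5/8; -1/2; 0]  = -21/32
v_7 [RBRBRBB]  L=[-1; -3/4; -11/16; -21/32]  R=[-5/8; -1/2; 0]  = -41/64
v_8 [RBRBRBBB]  L=[-1; -3/4; -11/16; -21/32; -41/64]  R=[-5/8; -1/2; 0]  = -81/128
v_9 [RBRBRBBBB]  L=[-1; -3/4; -11/16; -21/32; -41/64; -81/128]  R=[-5/8; -1/2; 0]  = -161/256
v_10 [RBRBRBBBBR]  L=[-1; -3/4; -11/16; -21/32; -41/64; -81/128]  R=[-161/256; -5/8; -1/2; 0]  = -323/512
v_11 [RBRBRBBBBRR]  L=[-1; -3/4; -11/16; -21/32; -41/64; -81/128]  R=[-323/512; -161/256; -5/8; -1/2; 0]  = -647/1024
v_12 [RBRBRBBBBRRB]  L=[-1; -3/4; -11/16; -21/32; -41/64; -81/128; -647/1024]  R=[-323/512; -161/256; -5/8; -1/2; 0]  = -1293/2048
v_13 [RBRBRBBBBRRBR]  L=[-1; -3/4; -11/16; -21/32; -41/64; -81/128; -647/1024]  R=[-1293/2048; -323/512; -161/256; -5/8; -1/2; 0]  = -2587/4096
v_14 [RBRBRBBBBRRBRR]  L=[-1; -3/4; -11/16; -21/32; -41/64; -81/128; -647/1024]  R=[-2587/4096; -1293/2048; -323/512; -161/256; -5/8; -1/2; 0]  = -5175/8192
v_15 [RBRBRBBBBRRBRRR]  L=[-1; -3/4; -11/16; -21/32; -41/64; -81/128; -647/1024]  R=[-5175/8192; -2587/4096; -1293/2048; -323/512; -161/256; -5/8; -1/2; 0]  = -10351/16384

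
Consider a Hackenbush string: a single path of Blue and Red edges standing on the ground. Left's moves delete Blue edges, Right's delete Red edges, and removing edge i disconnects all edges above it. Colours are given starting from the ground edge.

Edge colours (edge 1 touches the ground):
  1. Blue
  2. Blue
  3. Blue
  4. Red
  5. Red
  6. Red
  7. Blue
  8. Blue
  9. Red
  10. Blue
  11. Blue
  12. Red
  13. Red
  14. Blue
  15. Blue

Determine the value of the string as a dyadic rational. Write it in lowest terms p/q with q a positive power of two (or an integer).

G_1 [B]  L=[0]  R=[—]  -> 1
G_2 [BB]  L=[0 1]  R=[—]  -> 2
G_3 [BBB]  L=[0 1 2]  R=[—]  -> 3
G_4 [BBBR]  L=[0 1 2]  R=[3]  -> 5/2
G_5 [BBBRR]  L=[0 1 2]  R=[5/2 3]  -> 9/4
G_6 [BBBRRR]  L=[0 1 2]  R=[9/4 5/2 3]  -> 17/8
G_7 [BBBRRRB]  L=[0 1 2 17/8]  R=[9/4 5/2 3]  -> 35/16
G_8 [BBBRRRBB]  L=[0 1 2 17/8 35/16]  R=[9/4 5/2 3]  -> 71/32
G_9 [BBBRRRBBR]  L=[0 1 2 17/8 35/16]  R=[71/32 9/4 5/2 3]  -> 141/64
G_10 [BBBRRRBBRB]  L=[0 1 2 17/8 35/16 141/64]  R=[71/32 9/4 5/2 3]  -> 283/128
G_11 [BBBRRRBBRBB]  L=[0 1 2 17/8 35/16 141/64 283/128]  R=[71/32 9/4 5/2 3]  -> 567/256
G_12 [BBBRRRBBRBBR]  L=[0 1 2 17/8 35/16 141/64 283/128]  R=[567/256 71/32 9/4 5/2 3]  -> 1133/512
G_13 [BBBRRRBBRBBRR]  L=[0 1 2 17/8 35/16 141/64 283/128]  R=[1133/512 567/256 71/32 9/4 5/2 3]  -> 2265/1024
G_14 [BBBRRRBBRBBRRB]  L=[0 1 2 17/8 35/16 141/64 283/128 2265/1024]  R=[1133/512 567/256 71/32 9/4 5/2 3]  -> 4531/2048
G_15 [BBBRRRBBRBBRRBB]  L=[0 1 2 17/8 35/16 141/64 283/128 2265/1024 4531/2048]  R=[1133/512 567/256 71/32 9/4 5/2 3]  -> 9063/4096

9063/4096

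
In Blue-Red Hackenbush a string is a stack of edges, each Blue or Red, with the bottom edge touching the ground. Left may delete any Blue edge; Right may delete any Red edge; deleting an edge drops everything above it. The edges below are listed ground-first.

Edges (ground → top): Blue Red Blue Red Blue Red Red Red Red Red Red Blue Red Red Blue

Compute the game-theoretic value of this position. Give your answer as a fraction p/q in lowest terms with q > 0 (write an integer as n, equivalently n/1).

10259/16384

Build v(s[:k]) for k = 1..15, string s = Blue Red Blue Red Blue Red Red Red Red Red Red Blue Red Red Blue.
B: Left { 0 }, Right { none } → simplest 1
BR: Left { 0 }, Right { 1 } → simplest 1/2
BRB: Left { 0, 1/2 }, Right { 1 } → simplest 3/4
BRBR: Left { 0, 1/2 }, Right { 3/4, 1 } → simplest 5/8
BRBRB: Left { 0, 1/2, 5/8 }, Right { 3/4, 1 } → simplest 11/16
BRBRBR: Left { 0, 1/2, 5/8 }, Right { 11/16, 3/4, 1 } → simplest 21/32
BRBRBRR: Left { 0, 1/2, 5/8 }, Right { 21/32, 11/16, 3/4, 1 } → simplest 41/64
BRBRBRRR: Left { 0, 1/2, 5/8 }, Right { 41/64, 21/32, 11/16, 3/4, 1 } → simplest 81/128
BRBRBRRRR: Left { 0, 1/2, 5/8 }, Right { 81/128, 41/64, 21/32, 11/16, 3/4, 1 } → simplest 161/256
BRBRBRRRRR: Left { 0, 1/2, 5/8 }, Right { 161/256, 81/128, 41/64, 21/32, 11/16, 3/4, 1 } → simplest 321/512
BRBRBRRRRRR: Left { 0, 1/2, 5/8 }, Right { 321/512, 161/256, 81/128, 41/64, 21/32, 11/16, 3/4, 1 } → simplest 641/1024
BRBRBRRRRRRB: Left { 0, 1/2, 5/8, 641/1024 }, Right { 321/512, 161/256, 81/128, 41/64, 21/32, 11/16, 3/4, 1 } → simplest 1283/2048
BRBRBRRRRRRBR: Left { 0, 1/2, 5/8, 641/1024 }, Right { 1283/2048, 321/512, 161/256, 81/128, 41/64, 21/32, 11/16, 3/4, 1 } → simplest 2565/4096
BRBRBRRRRRRBRR: Left { 0, 1/2, 5/8, 641/1024 }, Right { 2565/4096, 1283/2048, 321/512, 161/256, 81/128, 41/64, 21/32, 11/16, 3/4, 1 } → simplest 5129/8192
BRBRBRRRRRRBRRB: Left { 0, 1/2, 5/8, 641/1024, 5129/8192 }, Right { 2565/4096, 1283/2048, 321/512, 161/256, 81/128, 41/64, 21/32, 11/16, 3/4, 1 } → simplest 10259/16384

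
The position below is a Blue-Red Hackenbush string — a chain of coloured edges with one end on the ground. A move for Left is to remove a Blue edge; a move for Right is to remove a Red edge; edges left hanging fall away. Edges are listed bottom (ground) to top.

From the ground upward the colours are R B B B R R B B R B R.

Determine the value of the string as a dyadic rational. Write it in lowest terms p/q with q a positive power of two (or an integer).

-203/1024

step 1: add R to get R; options L={ (no moves) } R={ 0 } so -1
step 2: add B to get RB; options L={ -1 } R={ 0 } so -1/2
step 3: add B to get RBB; options L={ -1 -1/2 } R={ 0 } so -1/4
step 4: add B to get RBBB; options L={ -1 -1/2 -1/4 } R={ 0 } so -1/8
step 5: add R to get RBBBR; options L={ -1 -1/2 -1/4 } R={ -1/8 0 } so -3/16
step 6: add R to get RBBBRR; options L={ -1 -1/2 -1/4 } R={ -3/16 -1/8 0 } so -7/32
step 7: add B to get RBBBRRB; options L={ -1 -1/2 -1/4 -7/32 } R={ -3/16 -1/8 0 } so -13/64
step 8: add B to get RBBBRRBB; options L={ -1 -1/2 -1/4 -7/32 -13/64 } R={ -3/16 -1/8 0 } so -25/128
step 9: add R to get RBBBRRBBR; options L={ -1 -1/2 -1/4 -7/32 -13/64 } R={ -25/128 -3/16 -1/8 0 } so -51/256
step 10: add B to get RBBBRRBBRB; options L={ -1 -1/2 -1/4 -7/32 -13/64 -51/256 } R={ -25/128 -3/16 -1/8 0 } so -101/512
step 11: add R to get RBBBRRBBRBR; options L={ -1 -1/2 -1/4 -7/32 -13/64 -51/256 } R={ -101/512 -25/128 -3/16 -1/8 0 } so -203/1024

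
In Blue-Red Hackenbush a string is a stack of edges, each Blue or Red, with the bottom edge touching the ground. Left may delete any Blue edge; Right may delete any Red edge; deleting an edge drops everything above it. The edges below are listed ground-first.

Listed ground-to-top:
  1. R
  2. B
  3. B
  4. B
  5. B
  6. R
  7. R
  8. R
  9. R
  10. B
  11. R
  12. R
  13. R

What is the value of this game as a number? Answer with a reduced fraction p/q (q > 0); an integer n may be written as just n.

Build G(s[:k]) for k = 1..13, string s = R B B B B R R R R B R R R.
R: Left { · }, Right { 0 } = simplest -1
RB: Left { -1 }, Right { 0 } = simplest -1/2
RBB: Left { -1,-1/2 }, Right { 0 } = simplest -1/4
RBBB: Left { -1,-1/2,-1/4 }, Right { 0 } = simplest -1/8
RBBBB: Left { -1,-1/2,-1/4,-1/8 }, Right { 0 } = simplest -1/16
RBBBBR: Left { -1,-1/2,-1/4,-1/8 }, Right { -1/16,0 } = simplest -3/32
RBBBBRR: Left { -1,-1/2,-1/4,-1/8 }, Right { -3/32,-1/16,0 } = simplest -7/64
RBBBBRRR: Left { -1,-1/2,-1/4,-1/8 }, Right { -7/64,-3/32,-1/16,0 } = simplest -15/128
RBBBBRRRR: Left { -1,-1/2,-1/4,-1/8 }, Right { -15/128,-7/64,-3/32,-1/16,0 } = simplest -31/256
RBBBBRRRRB: Left { -1,-1/2,-1/4,-1/8,-31/256 }, Right { -15/128,-7/64,-3/32,-1/16,0 } = simplest -61/512
RBBBBRRRRBR: Left { -1,-1/2,-1/4,-1/8,-31/256 }, Right { -61/512,-15/128,-7/64,-3/32,-1/16,0 } = simplest -123/1024
RBBBBRRRRBRR: Left { -1,-1/2,-1/4,-1/8,-31/256 }, Right { -123/1024,-61/512,-15/128,-7/64,-3/32,-1/16,0 } = simplest -247/2048
RBBBBRRRRBRRR: Left { -1,-1/2,-1/4,-1/8,-31/256 }, Right { -247/2048,-123/1024,-61/512,-15/128,-7/64,-3/32,-1/16,0 } = simplest -495/4096

-495/4096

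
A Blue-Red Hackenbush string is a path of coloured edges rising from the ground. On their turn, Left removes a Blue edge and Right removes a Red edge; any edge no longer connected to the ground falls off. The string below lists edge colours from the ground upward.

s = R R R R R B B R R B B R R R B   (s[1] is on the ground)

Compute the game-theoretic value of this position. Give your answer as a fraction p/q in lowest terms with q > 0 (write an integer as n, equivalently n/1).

-4509/1024

1 of 15 · R · max L −∞ · min R 0 gives -1
2 of 15 · RR · max L −∞ · min R -1 gives -2
3 of 15 · RRR · max L −∞ · min R -2 gives -3
4 of 15 · RRRR · max L −∞ · min R -3 gives -4
5 of 15 · RRRRR · max L −∞ · min R -4 gives -5
6 of 15 · RRRRRB · max L -5 · min R -4 gives -9/2
7 of 15 · RRRRRBB · max L -9/2 · min R -4 gives -17/4
8 of 15 · RRRRRBBR · max L -9/2 · min R -17/4 gives -35/8
9 of 15 · RRRRRBBRR · max L -9/2 · min R -35/8 gives -71/16
10 of 15 · RRRRRBBRRB · max L -71/16 · min R -35/8 gives -141/32
11 of 15 · RRRRRBBRRBB · max L -141/32 · min R -35/8 gives -281/64
12 of 15 · RRRRRBBRRBBR · max L -141/32 · min R -281/64 gives -563/128
13 of 15 · RRRRRBBRRBBRR · max L -141/32 · min R -563/128 gives -1127/256
14 of 15 · RRRRRBBRRBBRRR · max L -141/32 · min R -1127/256 gives -2255/512
15 of 15 · RRRRRBBRRBBRRRB · max L -2255/512 · min R -1127/256 gives -4509/1024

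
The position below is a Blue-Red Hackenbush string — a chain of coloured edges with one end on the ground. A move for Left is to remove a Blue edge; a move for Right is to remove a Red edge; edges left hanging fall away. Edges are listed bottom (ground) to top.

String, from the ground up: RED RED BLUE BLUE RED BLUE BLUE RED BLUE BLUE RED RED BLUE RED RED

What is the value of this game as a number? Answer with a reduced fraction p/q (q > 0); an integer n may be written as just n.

g_1 [R]  L=[∅]  R=[0]  ⇒ -1
g_2 [RR]  L=[∅]  R=[-1; 0]  ⇒ -2
g_3 [RRB]  L=[-2]  R=[-1; 0]  ⇒ -3/2
g_4 [RRBB]  L=[-2; -3/2]  R=[-1; 0]  ⇒ -5/4
g_5 [RRBBR]  L=[-2; -3/2]  R=[-5/4; -1; 0]  ⇒ -11/8
g_6 [RRBBRB]  L=[-2; -3/2; -11/8]  R=[-5/4; -1; 0]  ⇒ -21/16
g_7 [RRBBRBB]  L=[-2; -3/2; -11/8; -21/16]  R=[-5/4; -1; 0]  ⇒ -41/32
g_8 [RRBBRBBR]  L=[-2; -3/2; -11/8; -21/16]  R=[-41/32; -5/4; -1; 0]  ⇒ -83/64
g_9 [RRBBRBBRB]  L=[-2; -3/2; -11/8; -21/16; -83/64]  R=[-41/32; -5/4; -1; 0]  ⇒ -165/128
g_10 [RRBBRBBRBB]  L=[-2; -3/2; -11/8; -21/16; -83/64; -165/128]  R=[-41/32; -5/4; -1; 0]  ⇒ -329/256
g_11 [RRBBRBBRBBR]  L=[-2; -3/2; -11/8; -21/16; -83/64; -165/128]  R=[-329/256; -41/32; -5/4; -1; 0]  ⇒ -659/512
g_12 [RRBBRBBRBBRR]  L=[-2; -3/2; -11/8; -21/16; -83/64; -165/128]  R=[-659/512; -329/256; -41/32; -5/4; -1; 0]  ⇒ -1319/1024
g_13 [RRBBRBBRBBRRB]  L=[-2; -3/2; -11/8; -21/16; -83/64; -165/128; -1319/1024]  R=[-659/512; -329/256; -41/32; -5/4; -1; 0]  ⇒ -2637/2048
g_14 [RRBBRBBRBBRRBR]  L=[-2; -3/2; -11/8; -21/16; -83/64; -165/128; -1319/1024]  R=[-2637/2048; -659/512; -329/256; -41/32; -5/4; -1; 0]  ⇒ -5275/4096
g_15 [RRBBRBBRBBRRBRR]  L=[-2; -3/2; -11/8; -21/16; -83/64; -165/128; -1319/1024]  R=[-5275/4096; -2637/2048; -659/512; -329/256; -41/32; -5/4; -1; 0]  ⇒ -10551/8192

-10551/8192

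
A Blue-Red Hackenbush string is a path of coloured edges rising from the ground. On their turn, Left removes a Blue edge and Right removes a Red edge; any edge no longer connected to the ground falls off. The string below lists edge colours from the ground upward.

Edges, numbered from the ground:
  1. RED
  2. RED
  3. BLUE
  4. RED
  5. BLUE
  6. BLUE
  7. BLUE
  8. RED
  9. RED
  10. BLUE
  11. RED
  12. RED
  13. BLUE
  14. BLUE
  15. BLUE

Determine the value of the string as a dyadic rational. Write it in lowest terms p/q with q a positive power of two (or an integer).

Prefix values for RED RED BLUE RED BLUE BLUE BLUE RED RED BLUE RED RED BLUE BLUE BLUE via {L|R} + simplicity:
R: Left { · }, Right { 0 } — simplest -1
RR: Left { · }, Right { -1,0 } — simplest -2
RRB: Left { -2 }, Right { -1,0 } — simplest -3/2
RRBR: Left { -2 }, Right { -3/2,-1,0 } — simplest -7/4
RRBRB: Left { -2,-7/4 }, Right { -3/2,-1,0 } — simplest -13/8
RRBRBB: Left { -2,-7/4,-13/8 }, Right { -3/2,-1,0 } — simplest -25/16
RRBRBBB: Left { -2,-7/4,-13/8,-25/16 }, Right { -3/2,-1,0 } — simplest -49/32
RRBRBBBR: Left { -2,-7/4,-13/8,-25/16 }, Right { -49/32,-3/2,-1,0 } — simplest -99/64
RRBRBBBRR: Left { -2,-7/4,-13/8,-25/16 }, Right { -99/64,-49/32,-3/2,-1,0 } — simplest -199/128
RRBRBBBRRB: Left { -2,-7/4,-13/8,-25/16,-199/128 }, Right { -99/64,-49/32,-3/2,-1,0 } — simplest -397/256
RRBRBBBRRBR: Left { -2,-7/4,-13/8,-25/16,-199/128 }, Right { -397/256,-99/64,-49/32,-3/2,-1,0 } — simplest -795/512
RRBRBBBRRBRR: Left { -2,-7/4,-13/8,-25/16,-199/128 }, Right { -795/512,-397/256,-99/64,-49/32,-3/2,-1,0 } — simplest -1591/1024
RRBRBBBRRBRRB: Left { -2,-7/4,-13/8,-25/16,-199/128,-1591/1024 }, Right { -795/512,-397/256,-99/64,-49/32,-3/2,-1,0 } — simplest -3181/2048
RRBRBBBRRBRRBB: Left { -2,-7/4,-13/8,-25/16,-199/128,-1591/1024,-3181/2048 }, Right { -795/512,-397/256,-99/64,-49/32,-3/2,-1,0 } — simplest -6361/4096
RRBRBBBRRBRRBBB: Left { -2,-7/4,-13/8,-25/16,-199/128,-1591/1024,-3181/2048,-6361/4096 }, Right { -795/512,-397/256,-99/64,-49/32,-3/2,-1,0 } — simplest -12721/8192

-12721/8192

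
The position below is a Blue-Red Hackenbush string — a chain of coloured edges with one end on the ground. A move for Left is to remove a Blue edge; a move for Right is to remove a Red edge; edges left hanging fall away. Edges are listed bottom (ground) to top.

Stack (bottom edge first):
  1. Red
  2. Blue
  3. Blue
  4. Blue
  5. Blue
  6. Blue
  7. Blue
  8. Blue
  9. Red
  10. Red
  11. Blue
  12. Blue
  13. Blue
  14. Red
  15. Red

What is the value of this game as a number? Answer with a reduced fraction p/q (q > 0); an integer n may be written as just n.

1 of 15 · R · max L −∞ · min R 0 — -1
2 of 15 · RB · max L -1 · min R 0 — -1/2
3 of 15 · RBB · max L -1/2 · min R 0 — -1/4
4 of 15 · RBBB · max L -1/4 · min R 0 — -1/8
5 of 15 · RBBBB · max L -1/8 · min R 0 — -1/16
6 of 15 · RBBBBB · max L -1/16 · min R 0 — -1/32
7 of 15 · RBBBBBB · max L -1/32 · min R 0 — -1/64
8 of 15 · RBBBBBBB · max L -1/64 · min R 0 — -1/128
9 of 15 · RBBBBBBBR · max L -1/64 · min R -1/128 — -3/256
10 of 15 · RBBBBBBBRR · max L -1/64 · min R -3/256 — -7/512
11 of 15 · RBBBBBBBRRB · max L -7/512 · min R -3/256 — -13/1024
12 of 15 · RBBBBBBBRRBB · max L -13/1024 · min R -3/256 — -25/2048
13 of 15 · RBBBBBBBRRBBB · max L -25/2048 · min R -3/256 — -49/4096
14 of 15 · RBBBBBBBRRBBBR · max L -25/2048 · min R -49/4096 — -99/8192
15 of 15 · RBBBBBBBRRBBBRR · max L -25/2048 · min R -99/8192 — -199/16384

-199/16384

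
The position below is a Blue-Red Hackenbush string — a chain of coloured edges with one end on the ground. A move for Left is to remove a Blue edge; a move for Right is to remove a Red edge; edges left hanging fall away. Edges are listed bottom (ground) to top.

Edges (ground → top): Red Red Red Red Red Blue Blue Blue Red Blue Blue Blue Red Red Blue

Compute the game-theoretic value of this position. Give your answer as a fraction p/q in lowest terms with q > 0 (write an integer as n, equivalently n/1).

Prefix values for Red Red Red Red Red Blue Blue Blue Red Blue Blue Blue Red Red Blue via {L|R} + simplicity:
edge 1 of 15 (Red): { none | 0 } so -1
edge 2 of 15 (Red): { none | -1; 0 } so -2
edge 3 of 15 (Red): { none | -2; -1; 0 } so -3
edge 4 of 15 (Red): { none | -3; -2; -1; 0 } so -4
edge 5 of 15 (Red): { none | -4; -3; -2; -1; 0 } so -5
edge 6 of 15 (Blue): { -5 | -4; -3; -2; -1; 0 } so -9/2
edge 7 of 15 (Blue): { -5; -9/2 | -4; -3; -2; -1; 0 } so -17/4
edge 8 of 15 (Blue): { -5; -9/2; -17/4 | -4; -3; -2; -1; 0 } so -33/8
edge 9 of 15 (Red): { -5; -9/2; -17/4 | -33/8; -4; -3; -2; -1; 0 } so -67/16
edge 10 of 15 (Blue): { -5; -9/2; -17/4; -67/16 | -33/8; -4; -3; -2; -1; 0 } so -133/32
edge 11 of 15 (Blue): { -5; -9/2; -17/4; -67/16; -133/32 | -33/8; -4; -3; -2; -1; 0 } so -265/64
edge 12 of 15 (Blue): { -5; -9/2; -17/4; -67/16; -133/32; -265/64 | -33/8; -4; -3; -2; -1; 0 } so -529/128
edge 13 of 15 (Red): { -5; -9/2; -17/4; -67/16; -133/32; -265/64 | -529/128; -33/8; -4; -3; -2; -1; 0 } so -1059/256
edge 14 of 15 (Red): { -5; -9/2; -17/4; -67/16; -133/32; -265/64 | -1059/256; -529/128; -33/8; -4; -3; -2; -1; 0 } so -2119/512
edge 15 of 15 (Blue): { -5; -9/2; -17/4; -67/16; -133/32; -265/64; -2119/512 | -1059/256; -529/128; -33/8; -4; -3; -2; -1; 0 } so -4237/1024

-4237/1024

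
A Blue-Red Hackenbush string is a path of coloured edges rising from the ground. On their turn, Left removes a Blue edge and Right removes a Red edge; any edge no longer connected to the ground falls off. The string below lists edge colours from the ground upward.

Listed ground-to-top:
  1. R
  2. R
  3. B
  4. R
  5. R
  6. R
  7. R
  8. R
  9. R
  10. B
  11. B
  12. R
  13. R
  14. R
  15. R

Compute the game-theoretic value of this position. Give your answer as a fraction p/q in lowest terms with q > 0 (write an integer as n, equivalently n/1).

-16287/8192

Recurse on prefixes of the 15-edge string R R B R R R R R R B B R R R R:
g(R) = { none | 0 } -> -1
g(RR) = { none | -1,0 } -> -2
g(RRB) = { -2 | -1,0 } -> -3/2
g(RRBR) = { -2 | -3/2,-1,0 } -> -7/4
g(RRBRR) = { -2 | -7/4,-3/2,-1,0 } -> -15/8
g(RRBRRR) = { -2 | -15/8,-7/4,-3/2,-1,0 } -> -31/16
g(RRBRRRR) = { -2 | -31/16,-15/8,-7/4,-3/2,-1,0 } -> -63/32
g(RRBRRRRR) = { -2 | -63/32,-31/16,-15/8,-7/4,-3/2,-1,0 } -> -127/64
g(RRBRRRRRR) = { -2 | -127/64,-63/32,-31/16,-15/8,-7/4,-3/2,-1,0 } -> -255/128
g(RRBRRRRRRB) = { -2,-255/128 | -127/64,-63/32,-31/16,-15/8,-7/4,-3/2,-1,0 } -> -509/256
g(RRBRRRRRRBB) = { -2,-255/128,-509/256 | -127/64,-63/32,-31/16,-15/8,-7/4,-3/2,-1,0 } -> -1017/512
g(RRBRRRRRRBBR) = { -2,-255/128,-509/256 | -1017/512,-127/64,-63/32,-31/16,-15/8,-7/4,-3/2,-1,0 } -> -2035/1024
g(RRBRRRRRRBBRR) = { -2,-255/128,-509/256 | -2035/1024,-1017/512,-127/64,-63/32,-31/16,-15/8,-7/4,-3/2,-1,0 } -> -4071/2048
g(RRBRRRRRRBBRRR) = { -2,-255/128,-509/256 | -4071/2048,-2035/1024,-1017/512,-127/64,-63/32,-31/16,-15/8,-7/4,-3/2,-1,0 } -> -8143/4096
g(RRBRRRRRRBBRRRR) = { -2,-255/128,-509/256 | -8143/4096,-4071/2048,-2035/1024,-1017/512,-127/64,-63/32,-31/16,-15/8,-7/4,-3/2,-1,0 } -> -16287/8192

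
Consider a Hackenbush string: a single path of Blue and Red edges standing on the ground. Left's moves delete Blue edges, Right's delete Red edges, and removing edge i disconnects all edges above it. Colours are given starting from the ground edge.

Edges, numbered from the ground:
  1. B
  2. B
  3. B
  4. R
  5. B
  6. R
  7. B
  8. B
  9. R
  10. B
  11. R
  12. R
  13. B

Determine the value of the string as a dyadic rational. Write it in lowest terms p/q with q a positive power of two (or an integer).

step 1: add B to get B; options L={ 0 } R={ (no moves) } gives 1
step 2: add B to get BB; options L={ 0,1 } R={ (no moves) } gives 2
step 3: add B to get BBB; options L={ 0,1,2 } R={ (no moves) } gives 3
step 4: add R to get BBBR; options L={ 0,1,2 } R={ 3 } gives 5/2
step 5: add B to get BBBRB; options L={ 0,1,2,5/2 } R={ 3 } gives 11/4
step 6: add R to get BBBRBR; options L={ 0,1,2,5/2 } R={ 11/4,3 } gives 21/8
step 7: add B to get BBBRBRB; options L={ 0,1,2,5/2,21/8 } R={ 11/4,3 } gives 43/16
step 8: add B to get BBBRBRBB; options L={ 0,1,2,5/2,21/8,43/16 } R={ 11/4,3 } gives 87/32
step 9: add R to get BBBRBRBBR; options L={ 0,1,2,5/2,21/8,43/16 } R={ 87/32,11/4,3 } gives 173/64
step 10: add B to get BBBRBRBBRB; options L={ 0,1,2,5/2,21/8,43/16,173/64 } R={ 87/32,11/4,3 } gives 347/128
step 11: add R to get BBBRBRBBRBR; options L={ 0,1,2,5/2,21/8,43/16,173/64 } R={ 347/128,87/32,11/4,3 } gives 693/256
step 12: add R to get BBBRBRBBRBRR; options L={ 0,1,2,5/2,21/8,43/16,173/64 } R={ 693/256,347/128,87/32,11/4,3 } gives 1385/512
step 13: add B to get BBBRBRBBRBRRB; options L={ 0,1,2,5/2,21/8,43/16,173/64,1385/512 } R={ 693/256,347/128,87/32,11/4,3 } gives 2771/1024

2771/1024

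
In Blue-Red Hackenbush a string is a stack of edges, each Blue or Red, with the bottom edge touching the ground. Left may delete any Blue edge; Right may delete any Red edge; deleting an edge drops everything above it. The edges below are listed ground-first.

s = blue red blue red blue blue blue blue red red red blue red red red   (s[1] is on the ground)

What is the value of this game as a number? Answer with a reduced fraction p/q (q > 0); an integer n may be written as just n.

12049/16384

Build val(s[:k]) for k = 1..15, string s = blue red blue red blue blue blue blue red red red blue red red red.
val_1 [b]  L=[0]  R=[∅]  so 1
val_2 [br]  L=[0]  R=[1]  so 1/2
val_3 [brb]  L=[0, 1/2]  R=[1]  so 3/4
val_4 [brbr]  L=[0, 1/2]  R=[3/4, 1]  so 5/8
val_5 [brbrb]  L=[0, 1/2, 5/8]  R=[3/4, 1]  so 11/16
val_6 [brbrbb]  L=[0, 1/2, 5/8, 11/16]  R=[3/4, 1]  so 23/32
val_7 [brbrbbb]  L=[0, 1/2, 5/8, 11/16, 23/32]  R=[3/4, 1]  so 47/64
val_8 [brbrbbbb]  L=[0, 1/2, 5/8, 11/16, 23/32, 47/64]  R=[3/4, 1]  so 95/128
val_9 [brbrbbbbr]  L=[0, 1/2, 5/8, 11/16, 23/32, 47/64]  R=[95/128, 3/4, 1]  so 189/256
val_10 [brbrbbbbrr]  L=[0, 1/2, 5/8, 11/16, 23/32, 47/64]  R=[189/256, 95/128, 3/4, 1]  so 377/512
val_11 [brbrbbbbrrr]  L=[0, 1/2, 5/8, 11/16, 23/32, 47/64]  R=[377/512, 189/256, 95/128, 3/4, 1]  so 753/1024
val_12 [brbrbbbbrrrb]  L=[0, 1/2, 5/8, 11/16, 23/32, 47/64, 753/1024]  R=[377/512, 189/256, 95/128, 3/4, 1]  so 1507/2048
val_13 [brbrbbbbrrrbr]  L=[0, 1/2, 5/8, 11/16, 23/32, 47/64, 753/1024]  R=[1507/2048, 377/512, 189/256, 95/128, 3/4, 1]  so 3013/4096
val_14 [brbrbbbbrrrbrr]  L=[0, 1/2, 5/8, 11/16, 23/32, 47/64, 753/1024]  R=[3013/4096, 1507/2048, 377/512, 189/256, 95/128, 3/4, 1]  so 6025/8192
val_15 [brbrbbbbrrrbrrr]  L=[0, 1/2, 5/8, 11/16, 23/32, 47/64, 753/1024]  R=[6025/8192, 3013/4096, 1507/2048, 377/512, 189/256, 95/128, 3/4, 1]  so 12049/16384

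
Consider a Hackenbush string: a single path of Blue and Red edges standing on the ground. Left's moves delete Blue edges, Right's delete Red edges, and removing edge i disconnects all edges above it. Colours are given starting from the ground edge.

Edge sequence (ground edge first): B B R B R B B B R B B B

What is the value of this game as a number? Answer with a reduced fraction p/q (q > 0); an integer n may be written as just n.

1775/1024

Build G(s[:k]) for k = 1..12, string s = B B R B R B B B R B B B.
B: Left { 0 }, Right { none } so simplest 1
BB: Left { 0; 1 }, Right { none } so simplest 2
BBR: Left { 0; 1 }, Right { 2 } so simplest 3/2
BBRB: Left { 0; 1; 3/2 }, Right { 2 } so simplest 7/4
BBRBR: Left { 0; 1; 3/2 }, Right { 7/4; 2 } so simplest 13/8
BBRBRB: Left { 0; 1; 3/2; 13/8 }, Right { 7/4; 2 } so simplest 27/16
BBRBRBB: Left { 0; 1; 3/2; 13/8; 27/16 }, Right { 7/4; 2 } so simplest 55/32
BBRBRBBB: Left { 0; 1; 3/2; 13/8; 27/16; 55/32 }, Right { 7/4; 2 } so simplest 111/64
BBRBRBBBR: Left { 0; 1; 3/2; 13/8; 27/16; 55/32 }, Right { 111/64; 7/4; 2 } so simplest 221/128
BBRBRBBBRB: Left { 0; 1; 3/2; 13/8; 27/16; 55/32; 221/128 }, Right { 111/64; 7/4; 2 } so simplest 443/256
BBRBRBBBRBB: Left { 0; 1; 3/2; 13/8; 27/16; 55/32; 221/128; 443/256 }, Right { 111/64; 7/4; 2 } so simplest 887/512
BBRBRBBBRBBB: Left { 0; 1; 3/2; 13/8; 27/16; 55/32; 221/128; 443/256; 887/512 }, Right { 111/64; 7/4; 2 } so simplest 1775/1024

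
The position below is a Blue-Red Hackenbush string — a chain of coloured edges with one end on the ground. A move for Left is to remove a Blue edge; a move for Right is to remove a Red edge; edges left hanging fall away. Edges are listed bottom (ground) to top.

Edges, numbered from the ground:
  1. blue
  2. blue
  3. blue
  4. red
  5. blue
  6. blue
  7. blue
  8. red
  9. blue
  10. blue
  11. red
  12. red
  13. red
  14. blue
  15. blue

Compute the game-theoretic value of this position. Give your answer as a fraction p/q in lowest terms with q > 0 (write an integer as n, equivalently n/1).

11975/4096

Recurse on prefixes of the 15-edge string blue blue blue red blue blue blue red blue blue red red red blue blue:
g(b) = { 0 | ∅ } = 1
g(bb) = { 0, 1 | ∅ } = 2
g(bbb) = { 0, 1, 2 | ∅ } = 3
g(bbbr) = { 0, 1, 2 | 3 } = 5/2
g(bbbrb) = { 0, 1, 2, 5/2 | 3 } = 11/4
g(bbbrbb) = { 0, 1, 2, 5/2, 11/4 | 3 } = 23/8
g(bbbrbbb) = { 0, 1, 2, 5/2, 11/4, 23/8 | 3 } = 47/16
g(bbbrbbbr) = { 0, 1, 2, 5/2, 11/4, 23/8 | 47/16, 3 } = 93/32
g(bbbrbbbrb) = { 0, 1, 2, 5/2, 11/4, 23/8, 93/32 | 47/16, 3 } = 187/64
g(bbbrbbbrbb) = { 0, 1, 2, 5/2, 11/4, 23/8, 93/32, 187/64 | 47/16, 3 } = 375/128
g(bbbrbbbrbbr) = { 0, 1, 2, 5/2, 11/4, 23/8, 93/32, 187/64 | 375/128, 47/16, 3 } = 749/256
g(bbbrbbbrbbrr) = { 0, 1, 2, 5/2, 11/4, 23/8, 93/32, 187/64 | 749/256, 375/128, 47/16, 3 } = 1497/512
g(bbbrbbbrbbrrr) = { 0, 1, 2, 5/2, 11/4, 23/8, 93/32, 187/64 | 1497/512, 749/256, 375/128, 47/16, 3 } = 2993/1024
g(bbbrbbbrbbrrrb) = { 0, 1, 2, 5/2, 11/4, 23/8, 93/32, 187/64, 2993/1024 | 1497/512, 749/256, 375/128, 47/16, 3 } = 5987/2048
g(bbbrbbbrbbrrrbb) = { 0, 1, 2, 5/2, 11/4, 23/8, 93/32, 187/64, 2993/1024, 5987/2048 | 1497/512, 749/256, 375/128, 47/16, 3 } = 11975/4096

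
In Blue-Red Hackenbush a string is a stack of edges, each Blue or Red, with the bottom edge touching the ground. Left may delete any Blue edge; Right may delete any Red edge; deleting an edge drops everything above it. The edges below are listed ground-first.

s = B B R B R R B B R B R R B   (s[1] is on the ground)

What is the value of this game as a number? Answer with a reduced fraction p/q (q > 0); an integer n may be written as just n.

3283/2048

1 of 13 · B · max L 0 · min R +∞ -> 1
2 of 13 · BB · max L 1 · min R +∞ -> 2
3 of 13 · BBR · max L 1 · min R 2 -> 3/2
4 of 13 · BBRB · max L 3/2 · min R 2 -> 7/4
5 of 13 · BBRBR · max L 3/2 · min R 7/4 -> 13/8
6 of 13 · BBRBRR · max L 3/2 · min R 13/8 -> 25/16
7 of 13 · BBRBRRB · max L 25/16 · min R 13/8 -> 51/32
8 of 13 · BBRBRRBB · max L 51/32 · min R 13/8 -> 103/64
9 of 13 · BBRBRRBBR · max L 51/32 · min R 103/64 -> 205/128
10 of 13 · BBRBRRBBRB · max L 205/128 · min R 103/64 -> 411/256
11 of 13 · BBRBRRBBRBR · max L 205/128 · min R 411/256 -> 821/512
12 of 13 · BBRBRRBBRBRR · max L 205/128 · min R 821/512 -> 1641/1024
13 of 13 · BBRBRRBBRBRRB · max L 1641/1024 · min R 821/512 -> 3283/2048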